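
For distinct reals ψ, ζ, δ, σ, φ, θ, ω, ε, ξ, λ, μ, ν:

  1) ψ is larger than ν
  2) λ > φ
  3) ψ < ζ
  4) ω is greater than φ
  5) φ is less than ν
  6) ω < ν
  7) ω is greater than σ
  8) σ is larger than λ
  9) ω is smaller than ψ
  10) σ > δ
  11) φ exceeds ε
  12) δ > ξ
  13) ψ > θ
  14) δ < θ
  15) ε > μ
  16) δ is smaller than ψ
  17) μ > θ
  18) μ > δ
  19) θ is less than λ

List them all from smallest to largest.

ξ < δ < θ < μ < ε < φ < λ < σ < ω < ν < ψ < ζ

The consecutive links are each given: ξ < δ; δ < θ; θ < μ; μ < ε; ε < φ; φ < λ; λ < σ; σ < ω; ω < ν; ν < ψ; ψ < ζ.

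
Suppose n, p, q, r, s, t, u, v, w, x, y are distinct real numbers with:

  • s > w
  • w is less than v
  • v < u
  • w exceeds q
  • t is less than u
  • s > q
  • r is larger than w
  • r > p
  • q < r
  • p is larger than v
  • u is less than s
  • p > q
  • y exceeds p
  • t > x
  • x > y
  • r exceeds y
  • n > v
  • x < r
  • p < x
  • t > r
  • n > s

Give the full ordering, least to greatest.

q < w < v < p < y < x < r < t < u < s < n

Nothing is placed below q, so it is least; from there q < w; w < v; v < p; p < y; y < x; x < r; r < t; t < u; u < s; s < n, each given directly.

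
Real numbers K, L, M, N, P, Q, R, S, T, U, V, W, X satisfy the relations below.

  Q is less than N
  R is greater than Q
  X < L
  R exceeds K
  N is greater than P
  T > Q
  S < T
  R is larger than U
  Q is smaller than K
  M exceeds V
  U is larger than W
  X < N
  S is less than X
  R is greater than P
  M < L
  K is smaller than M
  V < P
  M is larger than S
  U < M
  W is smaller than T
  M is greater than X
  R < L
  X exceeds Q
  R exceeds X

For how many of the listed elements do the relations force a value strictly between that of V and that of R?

1

Chaining upward from V reaches: P, N, M, L.
Chaining downward from R reaches: S, Q, W, K, X, P, U.
Strictly between V and R are those in both lists: P — 1 element.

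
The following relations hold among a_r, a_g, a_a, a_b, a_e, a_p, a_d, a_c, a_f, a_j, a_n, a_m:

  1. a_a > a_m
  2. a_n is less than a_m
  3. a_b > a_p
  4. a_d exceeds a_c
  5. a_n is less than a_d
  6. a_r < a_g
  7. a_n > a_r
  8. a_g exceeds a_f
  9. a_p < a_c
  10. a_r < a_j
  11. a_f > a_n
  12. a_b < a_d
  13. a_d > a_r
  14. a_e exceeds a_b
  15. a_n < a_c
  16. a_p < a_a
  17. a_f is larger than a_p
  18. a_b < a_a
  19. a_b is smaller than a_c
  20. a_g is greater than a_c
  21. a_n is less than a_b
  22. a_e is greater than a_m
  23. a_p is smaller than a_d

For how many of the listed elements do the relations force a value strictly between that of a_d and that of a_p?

2

The relations place a_p below a_d. An element lies strictly between them when it is forced above a_p and also forced below a_d.
Above a_p: {a_b, a_f, a_c, a_g, a_e, a_a}. Below a_d: {a_r, a_n, a_b, a_c}.
Intersection: {a_b, a_c} — 2.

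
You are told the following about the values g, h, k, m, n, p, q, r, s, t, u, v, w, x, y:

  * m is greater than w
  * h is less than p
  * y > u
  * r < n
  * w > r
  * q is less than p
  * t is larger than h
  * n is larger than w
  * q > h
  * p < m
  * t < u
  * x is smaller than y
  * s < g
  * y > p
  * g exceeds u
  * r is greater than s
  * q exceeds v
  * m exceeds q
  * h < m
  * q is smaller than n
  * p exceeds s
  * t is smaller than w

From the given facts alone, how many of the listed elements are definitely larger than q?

4

Directly above q: p, m, n.
One step further: y (4 so far).
No other element is forced above q by the given relations, so the count is 4.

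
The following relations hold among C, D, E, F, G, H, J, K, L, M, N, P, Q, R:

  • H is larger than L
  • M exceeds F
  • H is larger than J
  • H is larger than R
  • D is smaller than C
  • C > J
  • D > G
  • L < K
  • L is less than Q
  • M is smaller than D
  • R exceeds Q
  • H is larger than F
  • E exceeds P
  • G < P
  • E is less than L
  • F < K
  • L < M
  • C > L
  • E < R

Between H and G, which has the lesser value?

G

The relevant relations are G < P; P < E; E < L; L < Q; Q < R; R < H.
Together: G < P < E < L < Q < R < H.
So G < H; G is the smaller of the two.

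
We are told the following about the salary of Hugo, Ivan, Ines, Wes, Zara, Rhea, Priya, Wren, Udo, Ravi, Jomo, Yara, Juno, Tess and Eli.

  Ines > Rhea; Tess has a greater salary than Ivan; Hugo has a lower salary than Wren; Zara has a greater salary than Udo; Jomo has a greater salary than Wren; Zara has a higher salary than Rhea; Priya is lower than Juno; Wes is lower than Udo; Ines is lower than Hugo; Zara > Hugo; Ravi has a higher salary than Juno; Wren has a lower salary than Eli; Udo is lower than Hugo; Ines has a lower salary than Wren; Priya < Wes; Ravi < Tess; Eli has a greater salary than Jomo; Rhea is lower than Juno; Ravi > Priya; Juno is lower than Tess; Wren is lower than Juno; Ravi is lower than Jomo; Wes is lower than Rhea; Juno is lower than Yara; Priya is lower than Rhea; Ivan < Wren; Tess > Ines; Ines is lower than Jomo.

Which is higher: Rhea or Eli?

Rhea < Ines and Ines < Wren give Rhea < Wren.
With Wren < Juno: Rhea < Ines < Wren < Juno.
Then Juno < Ravi extends the chain to Ravi.
Then Ravi < Jomo extends the chain to Jomo.
Then Jomo < Eli extends the chain to Eli.
So Rhea < Eli; Eli is the higher of the two.

Eli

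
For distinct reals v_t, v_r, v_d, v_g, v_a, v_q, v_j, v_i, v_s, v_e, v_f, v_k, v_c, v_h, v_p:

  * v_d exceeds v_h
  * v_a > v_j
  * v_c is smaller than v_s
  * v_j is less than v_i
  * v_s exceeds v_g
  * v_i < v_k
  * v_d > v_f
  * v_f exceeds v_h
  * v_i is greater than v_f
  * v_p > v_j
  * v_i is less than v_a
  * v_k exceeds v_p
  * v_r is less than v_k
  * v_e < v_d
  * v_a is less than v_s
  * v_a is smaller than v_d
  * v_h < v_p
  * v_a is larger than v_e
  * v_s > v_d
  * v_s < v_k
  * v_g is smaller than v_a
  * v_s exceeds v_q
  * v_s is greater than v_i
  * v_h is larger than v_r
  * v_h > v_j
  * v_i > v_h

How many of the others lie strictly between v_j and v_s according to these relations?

5

Chaining upward from v_j reaches: v_h, v_p, v_f, v_i, v_a, v_d, v_k.
Chaining downward from v_s reaches: v_c, v_g, v_r, v_q, v_e, v_h, v_f, v_i, v_a, v_d.
Strictly between v_j and v_s are those in both lists: v_h, v_f, v_i, v_a, v_d — 5 elements.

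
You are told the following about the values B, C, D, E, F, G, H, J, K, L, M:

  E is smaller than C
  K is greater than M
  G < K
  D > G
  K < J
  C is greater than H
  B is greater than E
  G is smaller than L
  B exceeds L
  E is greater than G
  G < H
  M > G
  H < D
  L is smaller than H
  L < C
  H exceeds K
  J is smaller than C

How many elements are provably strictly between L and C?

The relations place L below C. An element lies strictly between them when it is forced above L and also forced below C.
Above L: {B, H, D}. Below C: {G, M, E, K, J, H}.
Intersection: {H} — 1.

1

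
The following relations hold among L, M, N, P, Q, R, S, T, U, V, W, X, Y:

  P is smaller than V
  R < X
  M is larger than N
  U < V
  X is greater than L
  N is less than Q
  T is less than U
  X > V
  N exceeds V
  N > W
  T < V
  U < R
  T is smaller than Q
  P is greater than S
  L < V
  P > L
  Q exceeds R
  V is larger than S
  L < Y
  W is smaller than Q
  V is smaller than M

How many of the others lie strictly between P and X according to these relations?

The relations place P below X. An element lies strictly between them when it is forced above P and also forced below X.
Above P: {V, N, M, Q}. Below X: {L, S, T, U, R, V}.
Intersection: {V} — 1.

1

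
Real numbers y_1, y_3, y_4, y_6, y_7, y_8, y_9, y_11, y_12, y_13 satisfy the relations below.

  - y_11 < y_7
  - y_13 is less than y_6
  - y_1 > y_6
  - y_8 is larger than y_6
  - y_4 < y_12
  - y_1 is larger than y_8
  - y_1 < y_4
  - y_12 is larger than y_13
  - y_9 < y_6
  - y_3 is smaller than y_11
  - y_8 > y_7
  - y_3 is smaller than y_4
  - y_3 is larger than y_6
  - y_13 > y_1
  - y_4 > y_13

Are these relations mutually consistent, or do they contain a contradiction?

We have y_13 < y_6 stated directly, yet also y_6 < y_3 < y_11 < y_7 < y_8 < y_1 < y_13 by chaining the others — so y_6 < y_13. Contradiction.

inconsistent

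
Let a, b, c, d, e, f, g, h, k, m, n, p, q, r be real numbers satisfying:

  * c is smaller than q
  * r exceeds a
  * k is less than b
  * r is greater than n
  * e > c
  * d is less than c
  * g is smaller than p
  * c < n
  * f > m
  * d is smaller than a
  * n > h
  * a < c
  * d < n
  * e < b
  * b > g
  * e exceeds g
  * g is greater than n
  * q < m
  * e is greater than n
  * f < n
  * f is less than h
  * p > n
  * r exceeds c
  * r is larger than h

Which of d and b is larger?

b

Link the given pairs in sequence: d < a; a < c; c < q; q < m; m < f; f < h; h < n; n < g; g < e; e < b.
Together: d < a < c < q < m < f < h < n < g < e < b.
So d < b; b is the larger of the two.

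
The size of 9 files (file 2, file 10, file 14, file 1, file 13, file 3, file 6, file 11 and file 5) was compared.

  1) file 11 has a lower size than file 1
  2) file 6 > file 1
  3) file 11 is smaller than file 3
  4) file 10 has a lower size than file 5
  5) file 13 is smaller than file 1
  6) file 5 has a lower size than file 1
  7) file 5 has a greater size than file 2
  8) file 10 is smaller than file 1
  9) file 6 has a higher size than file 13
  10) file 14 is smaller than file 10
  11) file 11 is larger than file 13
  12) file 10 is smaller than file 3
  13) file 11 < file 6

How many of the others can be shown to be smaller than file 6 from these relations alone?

7

Directly below file 6: file 13, file 11, file 1.
One step further: file 10, file 5 (5 so far).
One step further: file 2, file 14 (7 so far).
Nothing else is reachable below file 6; 7 in all.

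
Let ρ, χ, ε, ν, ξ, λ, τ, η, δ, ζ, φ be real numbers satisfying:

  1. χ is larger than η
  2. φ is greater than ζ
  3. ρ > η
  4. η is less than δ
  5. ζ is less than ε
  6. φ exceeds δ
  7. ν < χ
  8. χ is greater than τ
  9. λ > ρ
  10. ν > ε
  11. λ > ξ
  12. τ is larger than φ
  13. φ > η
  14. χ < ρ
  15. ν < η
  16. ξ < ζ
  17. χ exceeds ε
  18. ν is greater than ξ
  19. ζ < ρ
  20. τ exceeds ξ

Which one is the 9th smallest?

The consecutive relations fix a unique order: ξ < ζ < ε < ν < η < δ < φ < τ < χ < ρ < λ.
The 9th smallest is χ.

χ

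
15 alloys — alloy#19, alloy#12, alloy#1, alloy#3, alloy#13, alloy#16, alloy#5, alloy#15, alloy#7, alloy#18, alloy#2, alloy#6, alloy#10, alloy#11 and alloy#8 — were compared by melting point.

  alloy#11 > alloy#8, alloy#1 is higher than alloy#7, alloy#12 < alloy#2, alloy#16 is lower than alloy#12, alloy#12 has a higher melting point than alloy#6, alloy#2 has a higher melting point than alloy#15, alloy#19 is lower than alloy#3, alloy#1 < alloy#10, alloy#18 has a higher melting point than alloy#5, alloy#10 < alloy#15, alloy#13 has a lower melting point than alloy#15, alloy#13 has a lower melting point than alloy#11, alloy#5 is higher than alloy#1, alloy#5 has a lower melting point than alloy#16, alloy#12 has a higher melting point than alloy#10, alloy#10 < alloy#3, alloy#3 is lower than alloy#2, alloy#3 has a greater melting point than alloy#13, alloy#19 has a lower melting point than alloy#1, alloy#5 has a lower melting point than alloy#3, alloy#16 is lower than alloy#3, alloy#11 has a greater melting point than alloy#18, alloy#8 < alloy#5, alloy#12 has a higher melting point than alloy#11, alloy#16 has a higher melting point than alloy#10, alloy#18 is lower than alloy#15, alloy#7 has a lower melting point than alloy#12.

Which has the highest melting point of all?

alloy#8 is not greatest since alloy#8 < alloy#5; alloy#7 is not greatest since alloy#7 < alloy#12; alloy#19 is not greatest since alloy#19 < alloy#1; alloy#6 is not greatest since alloy#6 < alloy#12; alloy#1 is not greatest since alloy#1 < alloy#5; alloy#5 is not greatest since alloy#5 < alloy#3; alloy#13 is not greatest since alloy#13 < alloy#11; alloy#10 is not greatest since alloy#10 < alloy#15; alloy#16 is not greatest since alloy#16 < alloy#12; alloy#18 is not greatest since alloy#18 < alloy#11; alloy#15 is not greatest since alloy#15 < alloy#2; alloy#11 is not greatest since alloy#11 < alloy#12; alloy#12 is not greatest since alloy#12 < alloy#2; alloy#3 is not greatest since alloy#3 < alloy#2.
Only alloy#2 has nothing above it, so alloy#2 is the highest melting point.

alloy#2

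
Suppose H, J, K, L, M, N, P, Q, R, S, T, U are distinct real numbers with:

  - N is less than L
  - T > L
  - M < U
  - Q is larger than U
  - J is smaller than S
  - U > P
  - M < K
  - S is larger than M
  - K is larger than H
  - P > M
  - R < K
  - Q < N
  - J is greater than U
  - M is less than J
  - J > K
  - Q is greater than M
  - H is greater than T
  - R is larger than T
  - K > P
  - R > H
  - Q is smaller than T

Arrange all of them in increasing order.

The consecutive links are each given: M < P; P < U; U < Q; Q < N; N < L; L < T; T < H; H < R; R < K; K < J; J < S.

M < P < U < Q < N < L < T < H < R < K < J < S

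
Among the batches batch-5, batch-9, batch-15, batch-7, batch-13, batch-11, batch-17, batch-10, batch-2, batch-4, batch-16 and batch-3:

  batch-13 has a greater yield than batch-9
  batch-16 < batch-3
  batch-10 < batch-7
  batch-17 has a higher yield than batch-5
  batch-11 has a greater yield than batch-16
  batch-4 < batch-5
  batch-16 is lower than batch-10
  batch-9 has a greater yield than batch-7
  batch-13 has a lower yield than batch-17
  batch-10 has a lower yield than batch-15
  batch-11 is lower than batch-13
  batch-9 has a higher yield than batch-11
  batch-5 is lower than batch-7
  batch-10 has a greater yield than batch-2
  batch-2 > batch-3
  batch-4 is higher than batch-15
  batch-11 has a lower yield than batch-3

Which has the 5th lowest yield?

Chaining the given pairs: batch-16 < batch-11 < batch-3 < batch-2 < batch-10 < batch-15 < batch-4 < batch-5 < batch-7 < batch-9 < batch-13 < batch-17.
Counting 5 from the smallest end gives batch-10.

batch-10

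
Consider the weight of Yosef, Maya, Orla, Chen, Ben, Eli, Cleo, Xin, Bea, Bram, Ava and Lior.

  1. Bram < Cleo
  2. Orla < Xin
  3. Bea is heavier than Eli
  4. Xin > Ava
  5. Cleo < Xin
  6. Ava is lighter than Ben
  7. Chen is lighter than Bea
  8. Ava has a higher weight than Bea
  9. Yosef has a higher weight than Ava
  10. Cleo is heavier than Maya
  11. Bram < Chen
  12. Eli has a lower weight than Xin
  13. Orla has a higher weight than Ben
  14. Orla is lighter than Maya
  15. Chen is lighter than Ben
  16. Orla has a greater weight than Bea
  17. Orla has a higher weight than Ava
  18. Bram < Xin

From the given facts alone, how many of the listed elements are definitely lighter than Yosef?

5

The elements the relations force below Yosef are Eli, Bram, Chen, Bea, Ava — no chain reaches any other.
That is 5.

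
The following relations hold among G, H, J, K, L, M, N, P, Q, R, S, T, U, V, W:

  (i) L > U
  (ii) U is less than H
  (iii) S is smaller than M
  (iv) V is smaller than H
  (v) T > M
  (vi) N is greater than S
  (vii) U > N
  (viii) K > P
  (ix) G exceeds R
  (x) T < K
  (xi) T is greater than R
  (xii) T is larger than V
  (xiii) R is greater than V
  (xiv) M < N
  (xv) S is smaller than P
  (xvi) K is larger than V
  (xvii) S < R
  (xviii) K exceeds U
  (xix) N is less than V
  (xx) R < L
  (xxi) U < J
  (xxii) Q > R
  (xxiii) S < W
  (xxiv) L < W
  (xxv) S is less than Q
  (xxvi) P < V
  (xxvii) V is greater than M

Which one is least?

P is not least since S < P; M is not least since S < M; N is not least since S < N; U is not least since N < U; V is not least since M < V; R is not least since V < R; L is not least since R < L; Q is not least since S < Q; G is not least since R < G; T is not least since V < T; K is not least since U < K; W is not least since L < W; J is not least since U < J; H is not least since U < H.
Only S has nothing below it, so S is the least.

S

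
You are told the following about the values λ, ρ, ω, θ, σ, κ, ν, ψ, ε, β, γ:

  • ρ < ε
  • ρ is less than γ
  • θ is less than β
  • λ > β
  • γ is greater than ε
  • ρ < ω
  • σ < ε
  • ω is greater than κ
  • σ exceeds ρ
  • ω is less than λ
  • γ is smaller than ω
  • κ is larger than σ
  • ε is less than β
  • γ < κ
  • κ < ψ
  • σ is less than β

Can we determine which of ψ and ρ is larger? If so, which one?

Following the relations from ρ: ρ < σ < ε < γ < κ < ψ.
So ψ is larger.

ψ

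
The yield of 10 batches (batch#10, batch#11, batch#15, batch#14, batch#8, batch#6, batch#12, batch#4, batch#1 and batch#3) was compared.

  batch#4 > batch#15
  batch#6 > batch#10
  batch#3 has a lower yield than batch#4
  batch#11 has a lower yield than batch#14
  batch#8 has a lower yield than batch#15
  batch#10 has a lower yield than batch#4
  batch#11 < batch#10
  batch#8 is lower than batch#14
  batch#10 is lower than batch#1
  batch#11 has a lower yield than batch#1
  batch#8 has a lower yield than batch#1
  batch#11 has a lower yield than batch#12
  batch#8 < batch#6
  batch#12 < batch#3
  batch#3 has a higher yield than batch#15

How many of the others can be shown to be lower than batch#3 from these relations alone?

4

From batch#3 the given relations immediately reach batch#12, batch#15.
From those, batch#11, batch#8 — 4 in total.
No other element is forced below batch#3 by the given relations, so the count is 4.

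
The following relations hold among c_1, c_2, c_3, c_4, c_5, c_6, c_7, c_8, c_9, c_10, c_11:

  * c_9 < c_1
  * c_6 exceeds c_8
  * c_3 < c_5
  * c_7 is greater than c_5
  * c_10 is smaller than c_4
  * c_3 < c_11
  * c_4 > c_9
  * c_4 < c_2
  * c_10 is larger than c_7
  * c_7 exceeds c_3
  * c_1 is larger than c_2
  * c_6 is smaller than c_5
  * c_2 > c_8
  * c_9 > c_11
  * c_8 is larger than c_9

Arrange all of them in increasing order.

c_3 < c_11 < c_9 < c_8 < c_6 < c_5 < c_7 < c_10 < c_4 < c_2 < c_1

Each adjacent pair is fixed by a given relation: c_3 < c_11; c_11 < c_9; c_9 < c_8; c_8 < c_6; c_6 < c_5; c_5 < c_7; c_7 < c_10; c_10 < c_4; c_4 < c_2; c_2 < c_1. Chaining them end to end gives the full order.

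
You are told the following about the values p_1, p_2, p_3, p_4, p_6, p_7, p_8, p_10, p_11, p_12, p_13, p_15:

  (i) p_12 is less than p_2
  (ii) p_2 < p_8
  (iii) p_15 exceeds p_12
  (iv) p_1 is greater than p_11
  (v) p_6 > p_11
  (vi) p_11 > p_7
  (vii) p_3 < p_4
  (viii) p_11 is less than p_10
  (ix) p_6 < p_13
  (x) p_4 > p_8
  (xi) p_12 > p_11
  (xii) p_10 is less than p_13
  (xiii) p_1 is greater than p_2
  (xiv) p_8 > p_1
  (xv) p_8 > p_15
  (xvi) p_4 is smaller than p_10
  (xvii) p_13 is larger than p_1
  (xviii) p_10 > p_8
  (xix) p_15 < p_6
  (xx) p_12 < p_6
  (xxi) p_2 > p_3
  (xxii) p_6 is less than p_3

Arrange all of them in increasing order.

p_7 < p_11 < p_12 < p_15 < p_6 < p_3 < p_2 < p_1 < p_8 < p_4 < p_10 < p_13

Nothing is placed below p_7, so it is least; from there p_7 < p_11; p_11 < p_12; p_12 < p_15; p_15 < p_6; p_6 < p_3; p_3 < p_2; p_2 < p_1; p_1 < p_8; p_8 < p_4; p_4 < p_10; p_10 < p_13, each given directly.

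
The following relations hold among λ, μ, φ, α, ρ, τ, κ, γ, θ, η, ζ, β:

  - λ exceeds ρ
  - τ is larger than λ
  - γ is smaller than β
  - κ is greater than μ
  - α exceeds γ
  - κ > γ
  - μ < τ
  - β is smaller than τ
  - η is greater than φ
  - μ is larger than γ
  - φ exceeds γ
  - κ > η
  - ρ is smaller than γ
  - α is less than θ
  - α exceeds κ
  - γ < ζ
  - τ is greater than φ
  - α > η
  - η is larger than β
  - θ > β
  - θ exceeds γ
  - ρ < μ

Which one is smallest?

ρ

γ is not least since ρ < γ; μ is not least since ρ < μ; λ is not least since ρ < λ; ζ is not least since γ < ζ; β is not least since γ < β; φ is not least since γ < φ; τ is not least since λ < τ; η is not least since φ < η; κ is not least since η < κ; α is not least since κ < α; θ is not least since α < θ.
Only ρ has nothing below it, so ρ is the smallest.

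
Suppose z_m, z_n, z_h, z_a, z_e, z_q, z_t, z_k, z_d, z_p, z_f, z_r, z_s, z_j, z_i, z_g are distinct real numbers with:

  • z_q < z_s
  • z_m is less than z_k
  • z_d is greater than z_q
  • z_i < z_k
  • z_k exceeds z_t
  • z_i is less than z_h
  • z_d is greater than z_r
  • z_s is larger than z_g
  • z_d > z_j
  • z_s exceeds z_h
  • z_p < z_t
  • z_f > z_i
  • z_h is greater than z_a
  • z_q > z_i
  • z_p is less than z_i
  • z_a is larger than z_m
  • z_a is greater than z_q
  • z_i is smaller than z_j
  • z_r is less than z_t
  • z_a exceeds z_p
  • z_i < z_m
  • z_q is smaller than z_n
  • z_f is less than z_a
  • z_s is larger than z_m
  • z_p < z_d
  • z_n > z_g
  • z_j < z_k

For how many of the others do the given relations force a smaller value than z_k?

Directly below z_k: z_i, z_m, z_t, z_j.
One step further: z_p, z_r (6 so far).
No other element is forced below z_k by the given relations, so the count is 6.

6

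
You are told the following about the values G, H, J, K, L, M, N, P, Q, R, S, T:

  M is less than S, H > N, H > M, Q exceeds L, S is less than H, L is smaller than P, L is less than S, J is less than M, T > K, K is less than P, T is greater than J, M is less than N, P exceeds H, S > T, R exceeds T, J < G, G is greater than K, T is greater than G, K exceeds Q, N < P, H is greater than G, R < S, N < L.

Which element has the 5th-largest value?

T

Chaining the given pairs: J < M < N < L < Q < K < G < T < R < S < H < P.
Counting 5 from the largest end gives T.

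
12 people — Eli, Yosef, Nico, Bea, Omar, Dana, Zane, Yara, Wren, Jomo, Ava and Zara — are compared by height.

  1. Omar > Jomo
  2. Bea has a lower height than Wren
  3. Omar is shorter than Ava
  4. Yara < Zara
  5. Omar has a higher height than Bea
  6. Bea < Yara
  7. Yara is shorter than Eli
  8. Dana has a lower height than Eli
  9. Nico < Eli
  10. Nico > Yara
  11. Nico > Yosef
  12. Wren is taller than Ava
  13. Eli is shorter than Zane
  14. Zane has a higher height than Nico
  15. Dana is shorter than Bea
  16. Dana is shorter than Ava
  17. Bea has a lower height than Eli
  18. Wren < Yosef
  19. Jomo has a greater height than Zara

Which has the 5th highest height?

Wren

Piecing the relations together gives one ordering: Dana < Bea < Yara < Zara < Jomo < Omar < Ava < Wren < Yosef < Nico < Eli < Zane.
The 5th largest is Wren.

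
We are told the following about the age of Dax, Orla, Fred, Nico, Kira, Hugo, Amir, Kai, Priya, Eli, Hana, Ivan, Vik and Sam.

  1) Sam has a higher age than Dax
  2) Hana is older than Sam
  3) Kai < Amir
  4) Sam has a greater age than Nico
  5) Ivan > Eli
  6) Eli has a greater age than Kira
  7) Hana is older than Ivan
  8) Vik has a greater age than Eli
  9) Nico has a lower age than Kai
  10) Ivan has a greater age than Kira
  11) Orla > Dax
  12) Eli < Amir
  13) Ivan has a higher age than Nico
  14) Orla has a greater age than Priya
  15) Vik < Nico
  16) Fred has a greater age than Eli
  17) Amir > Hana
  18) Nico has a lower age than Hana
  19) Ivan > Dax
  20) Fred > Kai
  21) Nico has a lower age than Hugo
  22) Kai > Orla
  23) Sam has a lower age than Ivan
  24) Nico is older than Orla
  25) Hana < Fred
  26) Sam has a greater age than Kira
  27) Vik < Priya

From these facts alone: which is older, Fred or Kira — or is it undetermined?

Kira < Eli and Eli < Vik give Kira < Vik.
Then Vik < Priya extends the chain to Priya.
With Priya < Orla: Kira < Eli < Vik < Priya < Orla.
With Orla < Nico: Kira < Eli < Vik < Priya < Orla < Nico.
With Nico < Sam: Kira < Eli < Vik < Priya < Orla < Nico < Sam.
Then Sam < Hana extends the chain to Hana.
With Hana < Fred: Kira < Eli < Vik < Priya < Orla < Nico < Sam < Hana < Fred.
So Fred is older.

Fred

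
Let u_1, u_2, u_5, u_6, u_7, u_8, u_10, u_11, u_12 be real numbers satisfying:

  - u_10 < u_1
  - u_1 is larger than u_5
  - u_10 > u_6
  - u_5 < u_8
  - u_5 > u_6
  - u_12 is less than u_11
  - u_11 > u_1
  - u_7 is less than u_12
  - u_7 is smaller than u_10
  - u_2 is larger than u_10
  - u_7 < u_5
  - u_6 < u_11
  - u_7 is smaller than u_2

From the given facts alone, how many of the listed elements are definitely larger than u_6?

6

Directly above u_6: u_5, u_10, u_11.
One step further: u_2, u_1, u_8 (6 so far).
Nothing else is reachable above u_6; 6 in all.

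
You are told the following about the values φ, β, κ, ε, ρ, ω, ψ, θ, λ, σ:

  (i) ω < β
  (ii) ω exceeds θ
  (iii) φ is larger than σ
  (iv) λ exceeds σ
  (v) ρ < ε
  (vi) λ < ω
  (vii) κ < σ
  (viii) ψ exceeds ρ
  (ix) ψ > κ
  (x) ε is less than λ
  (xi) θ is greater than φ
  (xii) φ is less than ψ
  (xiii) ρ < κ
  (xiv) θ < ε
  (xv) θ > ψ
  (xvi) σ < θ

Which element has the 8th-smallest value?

The consecutive relations fix a unique order: ρ < κ < σ < φ < ψ < θ < ε < λ < ω < β.
Counting 8 from the smallest end gives λ.

λ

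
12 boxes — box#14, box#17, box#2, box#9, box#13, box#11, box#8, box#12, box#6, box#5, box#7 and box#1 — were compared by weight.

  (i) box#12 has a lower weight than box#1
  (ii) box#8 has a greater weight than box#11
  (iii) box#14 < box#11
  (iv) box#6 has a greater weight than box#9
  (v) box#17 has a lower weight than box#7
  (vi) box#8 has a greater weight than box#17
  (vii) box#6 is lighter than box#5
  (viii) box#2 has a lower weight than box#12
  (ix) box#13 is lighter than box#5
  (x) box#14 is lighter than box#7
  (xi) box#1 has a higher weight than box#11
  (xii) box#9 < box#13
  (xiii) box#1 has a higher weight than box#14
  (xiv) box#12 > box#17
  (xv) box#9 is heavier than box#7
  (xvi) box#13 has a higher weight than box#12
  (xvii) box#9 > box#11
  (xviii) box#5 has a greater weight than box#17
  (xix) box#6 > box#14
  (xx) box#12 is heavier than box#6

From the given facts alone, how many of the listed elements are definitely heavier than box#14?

9

The elements the relations force above box#14 are box#11, box#7, box#8, box#9, box#6, box#12, box#13, box#1, box#5 — no chain reaches any other.
That is 9.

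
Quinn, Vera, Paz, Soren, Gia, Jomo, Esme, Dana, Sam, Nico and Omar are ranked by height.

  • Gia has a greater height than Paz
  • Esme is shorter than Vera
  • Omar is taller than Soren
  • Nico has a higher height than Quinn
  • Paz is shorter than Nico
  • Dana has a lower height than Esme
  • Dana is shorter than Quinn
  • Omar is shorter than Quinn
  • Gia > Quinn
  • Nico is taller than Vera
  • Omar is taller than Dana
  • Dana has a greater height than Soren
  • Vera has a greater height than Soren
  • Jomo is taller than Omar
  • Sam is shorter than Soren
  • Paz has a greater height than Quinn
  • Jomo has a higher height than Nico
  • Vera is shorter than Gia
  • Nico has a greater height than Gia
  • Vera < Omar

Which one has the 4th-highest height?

Chaining the given pairs: Sam < Soren < Dana < Esme < Vera < Omar < Quinn < Paz < Gia < Nico < Jomo.
The 4th largest is Paz.

Paz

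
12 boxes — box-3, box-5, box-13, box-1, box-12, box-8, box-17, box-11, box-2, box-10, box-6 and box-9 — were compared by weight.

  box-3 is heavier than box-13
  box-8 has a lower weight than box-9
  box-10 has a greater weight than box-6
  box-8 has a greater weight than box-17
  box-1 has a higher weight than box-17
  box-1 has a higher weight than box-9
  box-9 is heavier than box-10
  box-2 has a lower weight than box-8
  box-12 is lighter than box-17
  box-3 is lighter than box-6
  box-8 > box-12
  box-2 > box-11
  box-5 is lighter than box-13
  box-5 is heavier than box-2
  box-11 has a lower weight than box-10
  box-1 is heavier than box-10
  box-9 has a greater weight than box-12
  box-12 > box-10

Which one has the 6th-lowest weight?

box-6

The consecutive relations fix a unique order: box-11 < box-2 < box-5 < box-13 < box-3 < box-6 < box-10 < box-12 < box-17 < box-8 < box-9 < box-1.
Counting 6 from the smallest end gives box-6.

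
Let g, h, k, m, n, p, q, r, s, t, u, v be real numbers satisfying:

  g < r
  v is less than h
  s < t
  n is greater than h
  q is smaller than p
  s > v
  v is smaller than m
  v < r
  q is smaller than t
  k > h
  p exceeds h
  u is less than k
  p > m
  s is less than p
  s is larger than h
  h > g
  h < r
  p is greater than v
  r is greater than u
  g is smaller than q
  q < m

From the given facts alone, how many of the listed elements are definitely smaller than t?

The elements the relations force below t are g, q, v, h, s — no chain reaches any other.
That is 5.

5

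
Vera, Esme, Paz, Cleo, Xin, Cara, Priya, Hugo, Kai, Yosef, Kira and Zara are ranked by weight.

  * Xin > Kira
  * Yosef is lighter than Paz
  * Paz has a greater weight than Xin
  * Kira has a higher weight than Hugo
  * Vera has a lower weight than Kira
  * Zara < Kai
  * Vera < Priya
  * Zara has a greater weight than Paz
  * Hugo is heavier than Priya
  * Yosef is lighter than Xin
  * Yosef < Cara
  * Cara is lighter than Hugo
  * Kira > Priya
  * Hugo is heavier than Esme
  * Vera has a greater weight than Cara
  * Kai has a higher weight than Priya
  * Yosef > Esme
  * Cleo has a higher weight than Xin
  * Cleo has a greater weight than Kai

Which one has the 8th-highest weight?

The consecutive relations fix a unique order: Esme < Yosef < Cara < Vera < Priya < Hugo < Kira < Xin < Paz < Zara < Kai < Cleo.
Counting 8 from the largest end gives Priya.

Priya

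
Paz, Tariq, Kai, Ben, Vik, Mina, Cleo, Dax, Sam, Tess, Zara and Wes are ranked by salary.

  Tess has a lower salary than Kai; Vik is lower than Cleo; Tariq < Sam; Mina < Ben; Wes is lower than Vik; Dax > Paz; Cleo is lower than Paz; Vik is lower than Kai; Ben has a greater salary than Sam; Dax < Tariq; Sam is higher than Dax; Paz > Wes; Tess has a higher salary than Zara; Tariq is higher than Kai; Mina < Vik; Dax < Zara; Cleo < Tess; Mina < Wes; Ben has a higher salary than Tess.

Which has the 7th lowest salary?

Zara

Chaining the given pairs: Mina < Wes < Vik < Cleo < Paz < Dax < Zara < Tess < Kai < Tariq < Sam < Ben.
Counting 7 from the smallest end gives Zara.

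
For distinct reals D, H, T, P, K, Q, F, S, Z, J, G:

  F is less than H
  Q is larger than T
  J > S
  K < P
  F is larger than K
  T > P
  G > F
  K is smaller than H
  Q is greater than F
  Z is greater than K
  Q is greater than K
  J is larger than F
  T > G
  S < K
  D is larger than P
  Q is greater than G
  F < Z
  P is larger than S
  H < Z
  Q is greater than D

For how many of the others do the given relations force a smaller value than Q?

Directly below Q: K, F, G, D, T.
One step further: S, P (7 so far).
Nothing else is reachable below Q; 7 in all.

7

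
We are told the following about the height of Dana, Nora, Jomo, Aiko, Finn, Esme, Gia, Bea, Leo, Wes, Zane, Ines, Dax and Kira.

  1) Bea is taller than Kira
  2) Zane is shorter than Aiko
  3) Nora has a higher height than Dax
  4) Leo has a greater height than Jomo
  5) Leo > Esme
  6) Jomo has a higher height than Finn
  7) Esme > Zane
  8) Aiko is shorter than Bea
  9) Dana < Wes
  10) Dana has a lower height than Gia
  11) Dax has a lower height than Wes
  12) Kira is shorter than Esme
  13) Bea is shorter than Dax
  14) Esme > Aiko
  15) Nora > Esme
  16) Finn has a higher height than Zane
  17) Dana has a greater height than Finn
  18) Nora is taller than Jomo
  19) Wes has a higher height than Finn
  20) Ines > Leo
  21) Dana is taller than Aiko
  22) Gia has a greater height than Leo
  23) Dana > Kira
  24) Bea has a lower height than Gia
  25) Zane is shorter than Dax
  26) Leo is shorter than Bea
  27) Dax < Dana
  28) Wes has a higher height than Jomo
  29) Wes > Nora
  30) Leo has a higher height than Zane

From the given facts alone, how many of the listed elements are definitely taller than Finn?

9

The elements the relations force above Finn are Jomo, Leo, Bea, Dax, Nora, Dana, Wes, Gia, Ines — no chain reaches any other.
That is 9.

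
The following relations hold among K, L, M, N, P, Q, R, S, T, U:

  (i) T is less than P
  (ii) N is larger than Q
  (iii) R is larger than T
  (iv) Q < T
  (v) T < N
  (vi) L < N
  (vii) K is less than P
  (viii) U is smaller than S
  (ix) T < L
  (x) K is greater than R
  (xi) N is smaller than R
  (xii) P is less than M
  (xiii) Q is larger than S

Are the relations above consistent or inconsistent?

The single ordering U < S < Q < T < L < N < R < K < P < M satisfies every listed relation, so no contradiction arises.

consistent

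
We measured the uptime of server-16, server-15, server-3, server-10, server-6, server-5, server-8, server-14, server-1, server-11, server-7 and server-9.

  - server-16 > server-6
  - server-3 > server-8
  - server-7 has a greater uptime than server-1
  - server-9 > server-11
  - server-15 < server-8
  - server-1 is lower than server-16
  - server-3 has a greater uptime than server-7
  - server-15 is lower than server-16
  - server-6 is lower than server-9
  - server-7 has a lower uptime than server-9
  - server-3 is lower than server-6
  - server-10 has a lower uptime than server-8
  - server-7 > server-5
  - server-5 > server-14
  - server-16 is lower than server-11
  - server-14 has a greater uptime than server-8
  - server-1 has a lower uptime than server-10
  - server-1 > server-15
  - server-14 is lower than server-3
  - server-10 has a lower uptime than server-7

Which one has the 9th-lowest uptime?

The consecutive relations fix a unique order: server-15 < server-1 < server-10 < server-8 < server-14 < server-5 < server-7 < server-3 < server-6 < server-16 < server-11 < server-9.
The 9th smallest is server-6.

server-6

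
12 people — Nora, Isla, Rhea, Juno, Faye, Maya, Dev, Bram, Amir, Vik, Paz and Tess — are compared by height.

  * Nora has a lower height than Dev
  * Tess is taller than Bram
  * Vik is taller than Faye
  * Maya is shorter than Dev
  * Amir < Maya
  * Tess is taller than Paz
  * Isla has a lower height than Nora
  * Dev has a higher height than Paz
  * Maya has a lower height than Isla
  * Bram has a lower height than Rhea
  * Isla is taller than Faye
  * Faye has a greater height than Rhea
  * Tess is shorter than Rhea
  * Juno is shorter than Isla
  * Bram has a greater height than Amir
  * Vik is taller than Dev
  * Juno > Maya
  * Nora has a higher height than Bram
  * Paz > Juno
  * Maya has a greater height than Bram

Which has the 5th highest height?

Faye

Chaining the given pairs: Amir < Bram < Maya < Juno < Paz < Tess < Rhea < Faye < Isla < Nora < Dev < Vik.
The 5th largest is Faye.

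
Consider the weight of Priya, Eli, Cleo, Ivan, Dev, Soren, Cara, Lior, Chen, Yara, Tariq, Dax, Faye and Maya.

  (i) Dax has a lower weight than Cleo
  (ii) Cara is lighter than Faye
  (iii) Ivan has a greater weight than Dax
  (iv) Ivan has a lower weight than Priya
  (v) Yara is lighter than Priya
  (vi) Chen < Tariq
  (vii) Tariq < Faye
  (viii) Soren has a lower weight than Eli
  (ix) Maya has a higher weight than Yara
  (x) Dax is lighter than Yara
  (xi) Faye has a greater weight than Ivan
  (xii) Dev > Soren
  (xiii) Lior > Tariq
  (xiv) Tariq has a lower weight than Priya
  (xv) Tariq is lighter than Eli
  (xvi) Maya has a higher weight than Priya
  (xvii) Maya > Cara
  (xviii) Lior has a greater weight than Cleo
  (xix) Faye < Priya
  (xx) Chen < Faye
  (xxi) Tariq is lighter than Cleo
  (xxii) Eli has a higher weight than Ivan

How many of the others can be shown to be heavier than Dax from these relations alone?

8

From Dax the given relations immediately reach Cleo, Ivan, Yara.
From those, Lior, Faye, Priya, Eli, Maya — 8 in total.
Nothing else is reachable above Dax; 8 in all.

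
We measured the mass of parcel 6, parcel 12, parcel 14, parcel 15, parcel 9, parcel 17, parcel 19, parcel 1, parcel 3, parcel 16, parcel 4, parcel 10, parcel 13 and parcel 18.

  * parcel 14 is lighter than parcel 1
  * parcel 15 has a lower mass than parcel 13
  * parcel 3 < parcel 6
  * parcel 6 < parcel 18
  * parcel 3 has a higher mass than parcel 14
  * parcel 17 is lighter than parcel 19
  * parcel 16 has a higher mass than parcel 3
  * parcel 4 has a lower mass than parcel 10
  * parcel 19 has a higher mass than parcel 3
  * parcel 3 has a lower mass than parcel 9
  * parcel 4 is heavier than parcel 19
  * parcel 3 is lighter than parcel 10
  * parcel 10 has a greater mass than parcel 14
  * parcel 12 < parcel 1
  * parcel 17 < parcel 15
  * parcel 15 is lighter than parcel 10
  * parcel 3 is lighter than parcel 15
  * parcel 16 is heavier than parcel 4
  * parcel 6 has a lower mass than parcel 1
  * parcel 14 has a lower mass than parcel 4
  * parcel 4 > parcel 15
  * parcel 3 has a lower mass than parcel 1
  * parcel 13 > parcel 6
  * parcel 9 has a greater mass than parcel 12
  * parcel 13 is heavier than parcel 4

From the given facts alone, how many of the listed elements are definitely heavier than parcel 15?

4

The elements the relations force above parcel 15 are parcel 4, parcel 10, parcel 16, parcel 13 — no chain reaches any other.
That is 4.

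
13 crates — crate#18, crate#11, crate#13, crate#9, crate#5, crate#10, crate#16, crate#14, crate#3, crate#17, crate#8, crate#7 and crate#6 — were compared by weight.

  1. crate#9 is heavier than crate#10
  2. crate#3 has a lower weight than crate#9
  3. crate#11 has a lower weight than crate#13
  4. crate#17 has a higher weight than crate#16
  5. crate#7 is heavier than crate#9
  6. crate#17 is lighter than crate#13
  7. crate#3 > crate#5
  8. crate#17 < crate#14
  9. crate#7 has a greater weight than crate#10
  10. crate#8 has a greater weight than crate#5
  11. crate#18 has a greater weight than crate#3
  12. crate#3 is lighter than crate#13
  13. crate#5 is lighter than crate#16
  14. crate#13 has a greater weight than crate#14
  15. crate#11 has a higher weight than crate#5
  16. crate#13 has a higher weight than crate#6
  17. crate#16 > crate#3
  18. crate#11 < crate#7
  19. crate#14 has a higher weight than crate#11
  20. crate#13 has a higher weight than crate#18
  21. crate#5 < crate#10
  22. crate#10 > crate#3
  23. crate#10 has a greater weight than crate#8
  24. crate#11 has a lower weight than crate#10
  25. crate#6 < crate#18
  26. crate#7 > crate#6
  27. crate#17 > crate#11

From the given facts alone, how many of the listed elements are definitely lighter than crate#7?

From crate#7 the given relations immediately reach crate#6, crate#11, crate#10, crate#9.
From those, crate#5, crate#3, crate#8 — 7 in total.
Nothing else is reachable below crate#7; 7 in all.

7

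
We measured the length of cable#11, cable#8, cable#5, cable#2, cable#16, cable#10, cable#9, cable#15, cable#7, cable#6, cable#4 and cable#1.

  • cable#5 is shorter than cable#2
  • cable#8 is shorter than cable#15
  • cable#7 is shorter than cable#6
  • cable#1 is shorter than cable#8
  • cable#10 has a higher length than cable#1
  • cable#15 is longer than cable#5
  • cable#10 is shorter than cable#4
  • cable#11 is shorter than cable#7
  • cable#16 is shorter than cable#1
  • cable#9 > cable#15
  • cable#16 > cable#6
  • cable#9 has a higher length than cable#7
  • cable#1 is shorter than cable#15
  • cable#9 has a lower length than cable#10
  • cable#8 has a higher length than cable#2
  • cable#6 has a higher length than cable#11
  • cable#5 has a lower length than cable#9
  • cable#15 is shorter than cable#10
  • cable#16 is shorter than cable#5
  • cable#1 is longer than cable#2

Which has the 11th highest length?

Chaining the given pairs: cable#11 < cable#7 < cable#6 < cable#16 < cable#5 < cable#2 < cable#1 < cable#8 < cable#15 < cable#9 < cable#10 < cable#4.
The 11th largest is cable#7.

cable#7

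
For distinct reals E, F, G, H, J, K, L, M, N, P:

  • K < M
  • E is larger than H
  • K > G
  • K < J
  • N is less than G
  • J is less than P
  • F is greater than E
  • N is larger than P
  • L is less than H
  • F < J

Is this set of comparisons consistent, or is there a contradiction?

inconsistent

We have K < J stated directly, yet also J < P < N < G < K by chaining the others — so J < K. Contradiction.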